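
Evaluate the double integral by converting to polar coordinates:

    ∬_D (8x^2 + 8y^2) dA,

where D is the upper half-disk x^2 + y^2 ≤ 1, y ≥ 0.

The region D is 0 ≤ r ≤ 1, 0 ≤ θ ≤ π in polar coordinates, where x = r cos(θ), y = r sin(θ), and dA = r dr dθ.

Under the substitution, the integrand becomes 8r^2, so

    ∬_D (8x^2 + 8y^2) dA = ∫_{0}^{π} ∫_{0}^{1} (8r^2) · r dr dθ.

Inner integral (in r): ∫_{0}^{1} (8r^2) · r dr = 2.

Outer integral (in θ): ∫_{0}^{π} (2) dθ = 2π.

Therefore ∬_D (8x^2 + 8y^2) dA = 2π.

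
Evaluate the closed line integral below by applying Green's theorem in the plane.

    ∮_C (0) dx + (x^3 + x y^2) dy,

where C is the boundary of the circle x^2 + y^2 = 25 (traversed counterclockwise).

Green's theorem converts the closed line integral into a double integral over the enclosed region D:

    ∮_C P dx + Q dy = ∬_D (∂Q/∂x - ∂P/∂y) dA.

Here P = 0, Q = x^3 + x y^2, so

    ∂Q/∂x = 3x^2 + y^2,    ∂P/∂y = 0,
    ∂Q/∂x - ∂P/∂y = 3x^2 + y^2.

D is the region x^2 + y^2 ≤ 25. Evaluating the double integral:

In polar coordinates (x = r cos θ, y = r sin θ, dA = r dr dθ) the integrand becomes r^2(cos(2θ) + 2), so

    ∬_D (3x^2 + y^2) dA = ∫_0^{2π} ∫_0^{5} (r^2(cos(2θ) + 2)) · r dr dθ.

Inner (r from 0 to 5): 625cos(2θ)/4 + 625/2.
Outer (θ from 0 to 2π): 625π.

Therefore ∮_C P dx + Q dy = 625π.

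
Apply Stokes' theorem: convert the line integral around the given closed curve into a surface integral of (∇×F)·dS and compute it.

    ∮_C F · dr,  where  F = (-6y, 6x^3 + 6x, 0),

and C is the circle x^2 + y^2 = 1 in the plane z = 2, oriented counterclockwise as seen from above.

Let S be the flat disk x^2 + y^2 ≤ 1 in the plane z = 2, with upward unit normal n̂ = ẑ. By Stokes' theorem,

    ∮_C F · dr = ∬_S (∇ × F) · n̂ dS = ∬_D (curl F)_z dA,

where D is the disk x^2 + y^2 ≤ 1.

Compute the curl of F = (-6y, 6x^3 + 6x, 0):
    (∇ × F)_x = ∂F_z/∂y - ∂F_y/∂z = 0,
    (∇ × F)_y = ∂F_x/∂z - ∂F_z/∂x = 0,
    (∇ × F)_z = ∂F_y/∂x - ∂F_x/∂y = 18x^2 + 12.

On z = 2, (curl F)_z = 18x^2 + 12.

Convert to polar (x = r cos θ, y = r sin θ, dA = r dr dθ); the integrand becomes 18r^2cos(θ)^2 + 12, so

    ∬_D (curl F)_z dA = ∫_0^{2π} ∫_0^{1} (18r^2cos(θ)^2 + 12) · r dr dθ.

Inner (r from 0 to 1): 9cos(θ)^2/2 + 6.
Outer (θ from 0 to 2π): 33π/2.

Therefore ∮_C F · dr = 33π/2.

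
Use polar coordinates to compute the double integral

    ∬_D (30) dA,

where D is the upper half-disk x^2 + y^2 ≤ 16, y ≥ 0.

The region D is 0 ≤ r ≤ 4, 0 ≤ θ ≤ π in polar coordinates, where x = r cos(θ), y = r sin(θ), and dA = r dr dθ.

Under the substitution, the integrand becomes 30, so

    ∬_D (30) dA = ∫_{0}^{π} ∫_{0}^{4} (30) · r dr dθ.

Inner integral (in r): ∫_{0}^{4} (30) · r dr = 240.

Outer integral (in θ): ∫_{0}^{π} (240) dθ = 240π.

Therefore ∬_D (30) dA = 240π.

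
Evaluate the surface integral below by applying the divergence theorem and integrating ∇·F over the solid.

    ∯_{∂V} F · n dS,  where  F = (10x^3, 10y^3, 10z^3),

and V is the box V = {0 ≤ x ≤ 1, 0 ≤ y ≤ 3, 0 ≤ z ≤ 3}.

By the divergence theorem,

    ∯_{∂V} F · n dS = ∭_V (∇ · F) dV.

Compute the divergence:
    ∇ · F = ∂F_x/∂x + ∂F_y/∂y + ∂F_z/∂z = 30x^2 + 30y^2 + 30z^2.

V is a rectangular box, so dV = dx dy dz with 0 ≤ x ≤ 1, 0 ≤ y ≤ 3, 0 ≤ z ≤ 3.

Integrate (30x^2 + 30y^2 + 30z^2) over V as an iterated integral:

    ∭_V (∇·F) dV = ∫_0^{1} ∫_0^{3} ∫_0^{3} (30x^2 + 30y^2 + 30z^2) dz dy dx.

Inner (z from 0 to 3): 90x^2 + 90y^2 + 270.
Middle (y from 0 to 3): 270x^2 + 1620.
Outer (x from 0 to 1): 1710.

Therefore ∯_{∂V} F · n dS = 1710.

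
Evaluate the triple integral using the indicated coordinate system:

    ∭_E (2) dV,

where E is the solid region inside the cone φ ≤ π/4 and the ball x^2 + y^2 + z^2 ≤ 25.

In spherical coordinates, x = ρ sin(φ) cos(θ), y = ρ sin(φ) sin(θ), z = ρ cos(φ), and dV = ρ^2 sin(φ) dρ dφ dθ.

The integrand becomes 2, so

    ∭_E (2) dV = ∫_{0}^{2π} ∫_{0}^{π/4} ∫_{0}^{5} (2) · ρ^2 sin(φ) dρ dφ dθ.

Inner (ρ): 250sin(φ)/3.
Middle (φ): 250/3 - 125sqrt(2)/3.
Outer (θ): 250π (2 - sqrt(2))/3.

Therefore the triple integral equals 250π (2 - sqrt(2))/3.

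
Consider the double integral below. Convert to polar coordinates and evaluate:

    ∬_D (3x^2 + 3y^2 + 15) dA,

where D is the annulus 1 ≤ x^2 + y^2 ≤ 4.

The region D is 1 ≤ r ≤ 2, 0 ≤ θ ≤ 2π in polar coordinates, where x = r cos(θ), y = r sin(θ), and dA = r dr dθ.

Under the substitution, the integrand becomes 3r^2 + 15, so

    ∬_D (3x^2 + 3y^2 + 15) dA = ∫_{0}^{2π} ∫_{1}^{2} (3r^2 + 15) · r dr dθ.

Inner integral (in r): ∫_{1}^{2} (3r^2 + 15) · r dr = 135/4.

Outer integral (in θ): ∫_{0}^{2π} (135/4) dθ = 135π/2.

Therefore ∬_D (3x^2 + 3y^2 + 15) dA = 135π/2.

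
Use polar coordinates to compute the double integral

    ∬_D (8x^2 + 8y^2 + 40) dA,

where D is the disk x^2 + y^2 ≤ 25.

The region D is 0 ≤ r ≤ 5, 0 ≤ θ ≤ 2π in polar coordinates, where x = r cos(θ), y = r sin(θ), and dA = r dr dθ.

Under the substitution, the integrand becomes 8r^2 + 40, so

    ∬_D (8x^2 + 8y^2 + 40) dA = ∫_{0}^{2π} ∫_{0}^{5} (8r^2 + 40) · r dr dθ.

Inner integral (in r): ∫_{0}^{5} (8r^2 + 40) · r dr = 1750.

Outer integral (in θ): ∫_{0}^{2π} (1750) dθ = 3500π.

Therefore ∬_D (8x^2 + 8y^2 + 40) dA = 3500π.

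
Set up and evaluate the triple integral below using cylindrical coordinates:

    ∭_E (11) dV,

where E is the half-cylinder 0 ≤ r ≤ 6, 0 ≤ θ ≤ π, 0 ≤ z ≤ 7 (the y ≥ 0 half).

In cylindrical coordinates, x = r cos(θ), y = r sin(θ), z = z, and dV = r dr dθ dz.

The integrand becomes 11, so

    ∭_E (11) dV = ∫_{0}^{π} ∫_{0}^{6} ∫_{0}^{7} (11) · r dz dr dθ.

Inner (z): 77r.
Middle (r from 0 to 6): 1386.
Outer (θ): 1386π.

Therefore the triple integral equals 1386π.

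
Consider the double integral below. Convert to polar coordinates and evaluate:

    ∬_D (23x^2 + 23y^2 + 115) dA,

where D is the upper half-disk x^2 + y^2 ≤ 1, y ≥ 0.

The region D is 0 ≤ r ≤ 1, 0 ≤ θ ≤ π in polar coordinates, where x = r cos(θ), y = r sin(θ), and dA = r dr dθ.

Under the substitution, the integrand becomes 23r^2 + 115, so

    ∬_D (23x^2 + 23y^2 + 115) dA = ∫_{0}^{π} ∫_{0}^{1} (23r^2 + 115) · r dr dθ.

Inner integral (in r): ∫_{0}^{1} (23r^2 + 115) · r dr = 253/4.

Outer integral (in θ): ∫_{0}^{π} (253/4) dθ = 253π/4.

Therefore ∬_D (23x^2 + 23y^2 + 115) dA = 253π/4.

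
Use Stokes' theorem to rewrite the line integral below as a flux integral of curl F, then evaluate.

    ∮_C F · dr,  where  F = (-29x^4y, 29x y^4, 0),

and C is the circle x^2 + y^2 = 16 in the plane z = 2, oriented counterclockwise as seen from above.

Let S be the flat disk x^2 + y^2 ≤ 16 in the plane z = 2, with upward unit normal n̂ = ẑ. By Stokes' theorem,

    ∮_C F · dr = ∬_S (∇ × F) · n̂ dS = ∬_D (curl F)_z dA,

where D is the disk x^2 + y^2 ≤ 16.

Compute the curl of F = (-29x^4y, 29x y^4, 0):
    (∇ × F)_x = ∂F_z/∂y - ∂F_y/∂z = 0,
    (∇ × F)_y = ∂F_x/∂z - ∂F_z/∂x = 0,
    (∇ × F)_z = ∂F_y/∂x - ∂F_x/∂y = 29x^4 + 29y^4.

On z = 2, (curl F)_z = 29x^4 + 29y^4.

Convert to polar (x = r cos θ, y = r sin θ, dA = r dr dθ); the integrand becomes 29r^4(sin(θ)^4 + cos(θ)^4), so

    ∬_D (curl F)_z dA = ∫_0^{2π} ∫_0^{4} (29r^4(sin(θ)^4 + cos(θ)^4)) · r dr dθ.

Inner (r from 0 to 4): 59392sin(θ)^4/3 + 59392cos(θ)^4/3.
Outer (θ from 0 to 2π): 29696π.

Therefore ∮_C F · dr = 29696π.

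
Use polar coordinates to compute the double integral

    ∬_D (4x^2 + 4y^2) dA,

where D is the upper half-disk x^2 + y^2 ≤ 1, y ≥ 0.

The region D is 0 ≤ r ≤ 1, 0 ≤ θ ≤ π in polar coordinates, where x = r cos(θ), y = r sin(θ), and dA = r dr dθ.

Under the substitution, the integrand becomes 4r^2, so

    ∬_D (4x^2 + 4y^2) dA = ∫_{0}^{π} ∫_{0}^{1} (4r^2) · r dr dθ.

Inner integral (in r): ∫_{0}^{1} (4r^2) · r dr = 1.

Outer integral (in θ): ∫_{0}^{π} (1) dθ = π.

Therefore ∬_D (4x^2 + 4y^2) dA = π.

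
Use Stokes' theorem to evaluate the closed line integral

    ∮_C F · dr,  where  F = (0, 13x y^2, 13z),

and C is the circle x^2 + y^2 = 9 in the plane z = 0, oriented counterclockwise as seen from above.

Let S be the flat disk x^2 + y^2 ≤ 9 in the plane z = 0, with upward unit normal n̂ = ẑ. By Stokes' theorem,

    ∮_C F · dr = ∬_S (∇ × F) · n̂ dS = ∬_D (curl F)_z dA,

where D is the disk x^2 + y^2 ≤ 9.

Compute the curl of F = (0, 13x y^2, 13z):
    (∇ × F)_x = ∂F_z/∂y - ∂F_y/∂z = 0,
    (∇ × F)_y = ∂F_x/∂z - ∂F_z/∂x = 0,
    (∇ × F)_z = ∂F_y/∂x - ∂F_x/∂y = 13y^2.

On z = 0, (curl F)_z = 13y^2.

Convert to polar (x = r cos θ, y = r sin θ, dA = r dr dθ); the integrand becomes 13r^2sin(θ)^2, so

    ∬_D (curl F)_z dA = ∫_0^{2π} ∫_0^{3} (13r^2sin(θ)^2) · r dr dθ.

Inner (r from 0 to 3): 1053sin(θ)^2/4.
Outer (θ from 0 to 2π): 1053π/4.

Therefore ∮_C F · dr = 1053π/4.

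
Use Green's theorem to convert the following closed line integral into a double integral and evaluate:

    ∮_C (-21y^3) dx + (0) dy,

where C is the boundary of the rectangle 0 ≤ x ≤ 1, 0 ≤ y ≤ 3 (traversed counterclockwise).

Green's theorem converts the closed line integral into a double integral over the enclosed region D:

    ∮_C P dx + Q dy = ∬_D (∂Q/∂x - ∂P/∂y) dA.

Here P = -21y^3, Q = 0, so

    ∂Q/∂x = 0,    ∂P/∂y = -63y^2,
    ∂Q/∂x - ∂P/∂y = 63y^2.

D is the region 0 ≤ x ≤ 1, 0 ≤ y ≤ 3. Evaluating the double integral:

    ∬_D (63y^2) dA = ∫_0^{1} ∫_0^{3} (63y^2) dy dx.

Inner (y from 0 to 3): 567.
Outer (x from 0 to 1): 567.

Therefore ∮_C P dx + Q dy = 567.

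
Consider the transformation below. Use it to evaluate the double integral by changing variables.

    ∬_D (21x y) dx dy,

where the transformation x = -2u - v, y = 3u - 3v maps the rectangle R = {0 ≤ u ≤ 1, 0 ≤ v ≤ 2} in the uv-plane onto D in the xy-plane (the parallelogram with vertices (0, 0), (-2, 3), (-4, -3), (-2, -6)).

Compute the Jacobian determinant of (x, y) with respect to (u, v):

    ∂(x,y)/∂(u,v) = | -2  -1 | = (-2)(-3) - (-1)(3) = 9.
                   | 3  -3 |

Its absolute value is |J| = 9 (the area scaling factor).

Substituting x = -2u - v, y = 3u - 3v into the integrand,

    21x y → -126u^2 + 63u v + 63v^2,

so the integral becomes

    ∬_R (-126u^2 + 63u v + 63v^2) · |J| du dv = ∫_0^1 ∫_0^2 (-1134u^2 + 567u v + 567v^2) dv du.

Inner (v): -2268u^2 + 1134u + 1512.
Outer (u): 1323.

Therefore ∬_D (21x y) dx dy = 1323.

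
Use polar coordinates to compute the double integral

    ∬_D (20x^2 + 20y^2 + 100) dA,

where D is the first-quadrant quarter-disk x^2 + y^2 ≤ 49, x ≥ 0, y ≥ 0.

The region D is 0 ≤ r ≤ 7, 0 ≤ θ ≤ π/2 in polar coordinates, where x = r cos(θ), y = r sin(θ), and dA = r dr dθ.

Under the substitution, the integrand becomes 20r^2 + 100, so

    ∬_D (20x^2 + 20y^2 + 100) dA = ∫_{0}^{π/2} ∫_{0}^{7} (20r^2 + 100) · r dr dθ.

Inner integral (in r): ∫_{0}^{7} (20r^2 + 100) · r dr = 14455.

Outer integral (in θ): ∫_{0}^{π/2} (14455) dθ = 14455π/2.

Therefore ∬_D (20x^2 + 20y^2 + 100) dA = 14455π/2.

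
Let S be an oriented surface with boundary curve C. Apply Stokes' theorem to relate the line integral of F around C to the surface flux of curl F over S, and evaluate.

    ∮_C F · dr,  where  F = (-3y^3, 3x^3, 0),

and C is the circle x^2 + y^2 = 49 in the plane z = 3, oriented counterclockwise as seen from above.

Let S be the flat disk x^2 + y^2 ≤ 49 in the plane z = 3, with upward unit normal n̂ = ẑ. By Stokes' theorem,

    ∮_C F · dr = ∬_S (∇ × F) · n̂ dS = ∬_D (curl F)_z dA,

where D is the disk x^2 + y^2 ≤ 49.

Compute the curl of F = (-3y^3, 3x^3, 0):
    (∇ × F)_x = ∂F_z/∂y - ∂F_y/∂z = 0,
    (∇ × F)_y = ∂F_x/∂z - ∂F_z/∂x = 0,
    (∇ × F)_z = ∂F_y/∂x - ∂F_x/∂y = 9x^2 + 9y^2.

On z = 3, (curl F)_z = 9x^2 + 9y^2.

Convert to polar (x = r cos θ, y = r sin θ, dA = r dr dθ); the integrand becomes 9r^2, so

    ∬_D (curl F)_z dA = ∫_0^{2π} ∫_0^{7} (9r^2) · r dr dθ.

Inner (r from 0 to 7): 21609/4.
Outer (θ from 0 to 2π): 21609π/2.

Therefore ∮_C F · dr = 21609π/2.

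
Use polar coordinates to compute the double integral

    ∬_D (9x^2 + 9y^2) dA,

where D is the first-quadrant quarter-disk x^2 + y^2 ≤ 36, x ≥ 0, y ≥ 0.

The region D is 0 ≤ r ≤ 6, 0 ≤ θ ≤ π/2 in polar coordinates, where x = r cos(θ), y = r sin(θ), and dA = r dr dθ.

Under the substitution, the integrand becomes 9r^2, so

    ∬_D (9x^2 + 9y^2) dA = ∫_{0}^{π/2} ∫_{0}^{6} (9r^2) · r dr dθ.

Inner integral (in r): ∫_{0}^{6} (9r^2) · r dr = 2916.

Outer integral (in θ): ∫_{0}^{π/2} (2916) dθ = 1458π.

Therefore ∬_D (9x^2 + 9y^2) dA = 1458π.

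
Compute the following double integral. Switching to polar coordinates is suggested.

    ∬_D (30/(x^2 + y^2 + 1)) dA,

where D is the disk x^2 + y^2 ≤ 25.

The region D is 0 ≤ r ≤ 5, 0 ≤ θ ≤ 2π in polar coordinates, where x = r cos(θ), y = r sin(θ), and dA = r dr dθ.

Under the substitution, the integrand becomes 30/(r^2 + 1), so

    ∬_D (30/(x^2 + y^2 + 1)) dA = ∫_{0}^{2π} ∫_{0}^{5} (30/(r^2 + 1)) · r dr dθ.

Inner integral (in r): ∫_{0}^{5} (30/(r^2 + 1)) · r dr = log(1677259342285725925376).

Outer integral (in θ): ∫_{0}^{2π} (log(1677259342285725925376)) dθ = 30π log(26).

Therefore ∬_D (30/(x^2 + y^2 + 1)) dA = 30π log(26).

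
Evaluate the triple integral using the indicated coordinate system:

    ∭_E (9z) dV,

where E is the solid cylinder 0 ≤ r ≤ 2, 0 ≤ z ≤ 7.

In cylindrical coordinates, x = r cos(θ), y = r sin(θ), z = z, and dV = r dr dθ dz.

The integrand becomes 9z, so

    ∭_E (9z) dV = ∫_{0}^{2π} ∫_{0}^{2} ∫_{0}^{7} (9z) · r dz dr dθ.

Inner (z): 441r/2.
Middle (r from 0 to 2): 441.
Outer (θ): 882π.

Therefore the triple integral equals 882π.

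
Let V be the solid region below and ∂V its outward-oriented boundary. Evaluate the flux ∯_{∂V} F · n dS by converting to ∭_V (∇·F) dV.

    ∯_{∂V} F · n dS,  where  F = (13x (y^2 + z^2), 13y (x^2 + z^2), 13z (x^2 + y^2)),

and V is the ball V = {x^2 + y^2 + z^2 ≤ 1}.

By the divergence theorem,

    ∯_{∂V} F · n dS = ∭_V (∇ · F) dV.

Compute the divergence:
    ∇ · F = ∂F_x/∂x + ∂F_y/∂y + ∂F_z/∂z = 13y^2 + 13z^2 + 13x^2 + 13z^2 + 13x^2 + 13y^2 = 26x^2 + 26y^2 + 26z^2.

In spherical coordinates, x = ρ sin(φ) cos(θ), y = ρ sin(φ) sin(θ), z = ρ cos(φ), dV = ρ^2 sin(φ) dρ dφ dθ, with 0 ≤ ρ ≤ 1, 0 ≤ φ ≤ π, 0 ≤ θ ≤ 2π.

The integrand, after substitution and multiplying by the volume element, becomes (26ρ^2) · ρ^2 sin(φ), so

    ∭_V (∇·F) dV = ∫_0^{2π} ∫_0^{π} ∫_0^{1} (26ρ^2) · ρ^2 sin(φ) dρ dφ dθ.

Inner (ρ from 0 to 1): 26sin(φ)/5.
Middle (φ from 0 to π): 52/5.
Outer (θ from 0 to 2π): 104π/5.

Therefore ∯_{∂V} F · n dS = 104π/5.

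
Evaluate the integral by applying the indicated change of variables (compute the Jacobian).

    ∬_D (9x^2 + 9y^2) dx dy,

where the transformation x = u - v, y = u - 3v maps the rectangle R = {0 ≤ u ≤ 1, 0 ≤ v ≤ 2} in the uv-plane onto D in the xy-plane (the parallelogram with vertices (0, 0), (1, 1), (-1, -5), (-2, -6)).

Compute the Jacobian determinant of (x, y) with respect to (u, v):

    ∂(x,y)/∂(u,v) = | 1  -1 | = (1)(-3) - (-1)(1) = -2.
                   | 1  -3 |

Its absolute value is |J| = 2 (the area scaling factor).

Substituting x = u - v, y = u - 3v into the integrand,

    9x^2 + 9y^2 → 18u^2 - 72u v + 90v^2,

so the integral becomes

    ∬_R (18u^2 - 72u v + 90v^2) · |J| du dv = ∫_0^1 ∫_0^2 (36u^2 - 144u v + 180v^2) dv du.

Inner (v): 72u^2 - 288u + 480.
Outer (u): 360.

Therefore ∬_D (9x^2 + 9y^2) dx dy = 360.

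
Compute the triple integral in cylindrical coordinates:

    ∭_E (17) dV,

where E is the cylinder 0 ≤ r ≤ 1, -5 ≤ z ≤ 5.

In cylindrical coordinates, x = r cos(θ), y = r sin(θ), z = z, and dV = r dr dθ dz.

The integrand becomes 17, so

    ∭_E (17) dV = ∫_{0}^{2π} ∫_{0}^{1} ∫_{-5}^{5} (17) · r dz dr dθ.

Inner (z): 170r.
Middle (r from 0 to 1): 85.
Outer (θ): 170π.

Therefore the triple integral equals 170π.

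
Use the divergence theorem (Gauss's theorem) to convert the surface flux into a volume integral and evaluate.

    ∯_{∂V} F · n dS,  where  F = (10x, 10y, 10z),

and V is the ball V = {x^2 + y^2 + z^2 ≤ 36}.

By the divergence theorem,

    ∯_{∂V} F · n dS = ∭_V (∇ · F) dV.

Compute the divergence:
    ∇ · F = ∂F_x/∂x + ∂F_y/∂y + ∂F_z/∂z = 10 + 10 + 10 = 30.

In spherical coordinates, x = ρ sin(φ) cos(θ), y = ρ sin(φ) sin(θ), z = ρ cos(φ), dV = ρ^2 sin(φ) dρ dφ dθ, with 0 ≤ ρ ≤ 6, 0 ≤ φ ≤ π, 0 ≤ θ ≤ 2π.

The integrand, after substitution and multiplying by the volume element, becomes (30) · ρ^2 sin(φ), so

    ∭_V (∇·F) dV = ∫_0^{2π} ∫_0^{π} ∫_0^{6} (30) · ρ^2 sin(φ) dρ dφ dθ.

Inner (ρ from 0 to 6): 2160sin(φ).
Middle (φ from 0 to π): 4320.
Outer (θ from 0 to 2π): 8640π.

Therefore ∯_{∂V} F · n dS = 8640π.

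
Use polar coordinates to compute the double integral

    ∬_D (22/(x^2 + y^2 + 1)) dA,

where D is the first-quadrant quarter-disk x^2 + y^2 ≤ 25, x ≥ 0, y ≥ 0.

The region D is 0 ≤ r ≤ 5, 0 ≤ θ ≤ π/2 in polar coordinates, where x = r cos(θ), y = r sin(θ), and dA = r dr dθ.

Under the substitution, the integrand becomes 22/(r^2 + 1), so

    ∬_D (22/(x^2 + y^2 + 1)) dA = ∫_{0}^{π/2} ∫_{0}^{5} (22/(r^2 + 1)) · r dr dθ.

Inner integral (in r): ∫_{0}^{5} (22/(r^2 + 1)) · r dr = log(3670344486987776).

Outer integral (in θ): ∫_{0}^{π/2} (log(3670344486987776)) dθ = log(3670344486987776^(π/2)).

Therefore ∬_D (22/(x^2 + y^2 + 1)) dA = log(3670344486987776^(π/2)).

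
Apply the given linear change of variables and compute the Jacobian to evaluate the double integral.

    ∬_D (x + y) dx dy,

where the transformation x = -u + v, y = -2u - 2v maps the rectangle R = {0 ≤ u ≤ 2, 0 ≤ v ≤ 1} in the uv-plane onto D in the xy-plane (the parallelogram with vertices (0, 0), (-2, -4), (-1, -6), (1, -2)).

Compute the Jacobian determinant of (x, y) with respect to (u, v):

    ∂(x,y)/∂(u,v) = | -1  1 | = (-1)(-2) - (1)(-2) = 4.
                   | -2  -2 |

Its absolute value is |J| = 4 (the area scaling factor).

Substituting x = -u + v, y = -2u - 2v into the integrand,

    x + y → -3u - v,

so the integral becomes

    ∬_R (-3u - v) · |J| du dv = ∫_0^2 ∫_0^1 (-12u - 4v) dv du.

Inner (v): -12u - 2.
Outer (u): -28.

Therefore ∬_D (x + y) dx dy = -28.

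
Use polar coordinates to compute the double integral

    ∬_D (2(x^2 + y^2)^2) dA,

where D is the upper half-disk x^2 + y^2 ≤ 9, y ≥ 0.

The region D is 0 ≤ r ≤ 3, 0 ≤ θ ≤ π in polar coordinates, where x = r cos(θ), y = r sin(θ), and dA = r dr dθ.

Under the substitution, the integrand becomes 2r^4, so

    ∬_D (2(x^2 + y^2)^2) dA = ∫_{0}^{π} ∫_{0}^{3} (2r^4) · r dr dθ.

Inner integral (in r): ∫_{0}^{3} (2r^4) · r dr = 243.

Outer integral (in θ): ∫_{0}^{π} (243) dθ = 243π.

Therefore ∬_D (2(x^2 + y^2)^2) dA = 243π.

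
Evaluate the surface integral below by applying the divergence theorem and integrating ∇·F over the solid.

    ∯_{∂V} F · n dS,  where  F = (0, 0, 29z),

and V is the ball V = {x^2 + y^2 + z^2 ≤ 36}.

By the divergence theorem,

    ∯_{∂V} F · n dS = ∭_V (∇ · F) dV.

Compute the divergence:
    ∇ · F = ∂F_x/∂x + ∂F_y/∂y + ∂F_z/∂z = 0 + 0 + 29 = 29.

In spherical coordinates, x = ρ sin(φ) cos(θ), y = ρ sin(φ) sin(θ), z = ρ cos(φ), dV = ρ^2 sin(φ) dρ dφ dθ, with 0 ≤ ρ ≤ 6, 0 ≤ φ ≤ π, 0 ≤ θ ≤ 2π.

The integrand, after substitution and multiplying by the volume element, becomes (29) · ρ^2 sin(φ), so

    ∭_V (∇·F) dV = ∫_0^{2π} ∫_0^{π} ∫_0^{6} (29) · ρ^2 sin(φ) dρ dφ dθ.

Inner (ρ from 0 to 6): 2088sin(φ).
Middle (φ from 0 to π): 4176.
Outer (θ from 0 to 2π): 8352π.

Therefore ∯_{∂V} F · n dS = 8352π.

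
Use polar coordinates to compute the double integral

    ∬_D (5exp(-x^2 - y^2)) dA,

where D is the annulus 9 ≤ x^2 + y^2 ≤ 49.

The region D is 3 ≤ r ≤ 7, 0 ≤ θ ≤ 2π in polar coordinates, where x = r cos(θ), y = r sin(θ), and dA = r dr dθ.

Under the substitution, the integrand becomes 5exp(-r^2), so

    ∬_D (5exp(-x^2 - y^2)) dA = ∫_{0}^{2π} ∫_{3}^{7} (5exp(-r^2)) · r dr dθ.

Inner integral (in r): ∫_{3}^{7} (5exp(-r^2)) · r dr = -(5 - 5exp(40))exp(-49)/2.

Outer integral (in θ): ∫_{0}^{2π} (-(5 - 5exp(40))exp(-49)/2) dθ = -5π (1 - exp(40))exp(-49).

Therefore ∬_D (5exp(-x^2 - y^2)) dA = -5π (1 - exp(40))exp(-49).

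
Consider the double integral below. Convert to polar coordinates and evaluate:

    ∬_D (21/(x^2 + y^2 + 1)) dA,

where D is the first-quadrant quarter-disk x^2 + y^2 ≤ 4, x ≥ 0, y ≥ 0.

The region D is 0 ≤ r ≤ 2, 0 ≤ θ ≤ π/2 in polar coordinates, where x = r cos(θ), y = r sin(θ), and dA = r dr dθ.

Under the substitution, the integrand becomes 21/(r^2 + 1), so

    ∬_D (21/(x^2 + y^2 + 1)) dA = ∫_{0}^{π/2} ∫_{0}^{2} (21/(r^2 + 1)) · r dr dθ.

Inner integral (in r): ∫_{0}^{2} (21/(r^2 + 1)) · r dr = 21log(5)/2.

Outer integral (in θ): ∫_{0}^{π/2} (21log(5)/2) dθ = 21π log(5)/4.

Therefore ∬_D (21/(x^2 + y^2 + 1)) dA = 21π log(5)/4.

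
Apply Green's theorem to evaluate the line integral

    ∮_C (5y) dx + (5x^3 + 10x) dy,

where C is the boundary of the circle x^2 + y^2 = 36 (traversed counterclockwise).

Green's theorem converts the closed line integral into a double integral over the enclosed region D:

    ∮_C P dx + Q dy = ∬_D (∂Q/∂x - ∂P/∂y) dA.

Here P = 5y, Q = 5x^3 + 10x, so

    ∂Q/∂x = 15x^2 + 10,    ∂P/∂y = 5,
    ∂Q/∂x - ∂P/∂y = 15x^2 + 5.

D is the region x^2 + y^2 ≤ 36. Evaluating the double integral:

In polar coordinates (x = r cos θ, y = r sin θ, dA = r dr dθ) the integrand becomes 15r^2cos(θ)^2 + 5, so

    ∬_D (15x^2 + 5) dA = ∫_0^{2π} ∫_0^{6} (15r^2cos(θ)^2 + 5) · r dr dθ.

Inner (r from 0 to 6): 4860cos(θ)^2 + 90.
Outer (θ from 0 to 2π): 5040π.

Therefore ∮_C P dx + Q dy = 5040π.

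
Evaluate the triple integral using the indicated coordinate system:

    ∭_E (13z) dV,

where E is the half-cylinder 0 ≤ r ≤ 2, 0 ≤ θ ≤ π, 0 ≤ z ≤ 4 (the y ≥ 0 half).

In cylindrical coordinates, x = r cos(θ), y = r sin(θ), z = z, and dV = r dr dθ dz.

The integrand becomes 13z, so

    ∭_E (13z) dV = ∫_{0}^{π} ∫_{0}^{2} ∫_{0}^{4} (13z) · r dz dr dθ.

Inner (z): 104r.
Middle (r from 0 to 2): 208.
Outer (θ): 208π.

Therefore the triple integral equals 208π.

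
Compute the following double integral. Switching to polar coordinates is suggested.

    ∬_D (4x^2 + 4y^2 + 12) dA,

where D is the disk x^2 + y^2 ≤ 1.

The region D is 0 ≤ r ≤ 1, 0 ≤ θ ≤ 2π in polar coordinates, where x = r cos(θ), y = r sin(θ), and dA = r dr dθ.

Under the substitution, the integrand becomes 4r^2 + 12, so

    ∬_D (4x^2 + 4y^2 + 12) dA = ∫_{0}^{2π} ∫_{0}^{1} (4r^2 + 12) · r dr dθ.

Inner integral (in r): ∫_{0}^{1} (4r^2 + 12) · r dr = 7.

Outer integral (in θ): ∫_{0}^{2π} (7) dθ = 14π.

Therefore ∬_D (4x^2 + 4y^2 + 12) dA = 14π.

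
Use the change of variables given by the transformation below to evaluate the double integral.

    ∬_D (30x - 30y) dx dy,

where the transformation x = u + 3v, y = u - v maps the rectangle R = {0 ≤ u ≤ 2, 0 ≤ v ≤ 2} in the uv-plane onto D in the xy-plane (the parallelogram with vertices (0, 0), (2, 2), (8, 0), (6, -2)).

Compute the Jacobian determinant of (x, y) with respect to (u, v):

    ∂(x,y)/∂(u,v) = | 1  3 | = (1)(-1) - (3)(1) = -4.
                   | 1  -1 |

Its absolute value is |J| = 4 (the area scaling factor).

Substituting x = u + 3v, y = u - v into the integrand,

    30x - 30y → 120v,

so the integral becomes

    ∬_R (120v) · |J| du dv = ∫_0^2 ∫_0^2 (480v) dv du.

Inner (v): 960.
Outer (u): 1920.

Therefore ∬_D (30x - 30y) dx dy = 1920.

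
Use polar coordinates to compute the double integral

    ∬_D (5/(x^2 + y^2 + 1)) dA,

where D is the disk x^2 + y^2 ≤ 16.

The region D is 0 ≤ r ≤ 4, 0 ≤ θ ≤ 2π in polar coordinates, where x = r cos(θ), y = r sin(θ), and dA = r dr dθ.

Under the substitution, the integrand becomes 5/(r^2 + 1), so

    ∬_D (5/(x^2 + y^2 + 1)) dA = ∫_{0}^{2π} ∫_{0}^{4} (5/(r^2 + 1)) · r dr dθ.

Inner integral (in r): ∫_{0}^{4} (5/(r^2 + 1)) · r dr = 5log(17)/2.

Outer integral (in θ): ∫_{0}^{2π} (5log(17)/2) dθ = 5π log(17).

Therefore ∬_D (5/(x^2 + y^2 + 1)) dA = 5π log(17).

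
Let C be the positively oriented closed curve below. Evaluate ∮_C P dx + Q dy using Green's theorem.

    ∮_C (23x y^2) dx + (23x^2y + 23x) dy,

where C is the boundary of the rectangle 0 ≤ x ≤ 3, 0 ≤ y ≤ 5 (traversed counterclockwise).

Green's theorem converts the closed line integral into a double integral over the enclosed region D:

    ∮_C P dx + Q dy = ∬_D (∂Q/∂x - ∂P/∂y) dA.

Here P = 23x y^2, Q = 23x^2y + 23x, so

    ∂Q/∂x = 46x y + 23,    ∂P/∂y = 46x y,
    ∂Q/∂x - ∂P/∂y = 23.

D is the region 0 ≤ x ≤ 3, 0 ≤ y ≤ 5. Evaluating the double integral:

    ∬_D (23) dA = ∫_0^{3} ∫_0^{5} (23) dy dx.

Inner (y from 0 to 5): 115.
Outer (x from 0 to 3): 345.

Therefore ∮_C P dx + Q dy = 345.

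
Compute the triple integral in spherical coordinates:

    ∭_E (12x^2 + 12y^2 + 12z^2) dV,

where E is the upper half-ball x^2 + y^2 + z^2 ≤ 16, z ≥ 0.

In spherical coordinates, x = ρ sin(φ) cos(θ), y = ρ sin(φ) sin(θ), z = ρ cos(φ), and dV = ρ^2 sin(φ) dρ dφ dθ.

The integrand becomes 12ρ^2, so

    ∭_E (12x^2 + 12y^2 + 12z^2) dV = ∫_{0}^{2π} ∫_{0}^{π/2} ∫_{0}^{4} (12ρ^2) · ρ^2 sin(φ) dρ dφ dθ.

Inner (ρ): 12288sin(φ)/5.
Middle (φ): 12288/5.
Outer (θ): 24576π/5.

Therefore the triple integral equals 24576π/5.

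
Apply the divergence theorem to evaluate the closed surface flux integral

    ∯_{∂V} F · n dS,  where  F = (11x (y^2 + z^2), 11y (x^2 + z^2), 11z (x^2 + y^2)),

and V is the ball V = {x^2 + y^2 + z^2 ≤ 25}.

By the divergence theorem,

    ∯_{∂V} F · n dS = ∭_V (∇ · F) dV.

Compute the divergence:
    ∇ · F = ∂F_x/∂x + ∂F_y/∂y + ∂F_z/∂z = 11y^2 + 11z^2 + 11x^2 + 11z^2 + 11x^2 + 11y^2 = 22x^2 + 22y^2 + 22z^2.

In spherical coordinates, x = ρ sin(φ) cos(θ), y = ρ sin(φ) sin(θ), z = ρ cos(φ), dV = ρ^2 sin(φ) dρ dφ dθ, with 0 ≤ ρ ≤ 5, 0 ≤ φ ≤ π, 0 ≤ θ ≤ 2π.

The integrand, after substitution and multiplying by the volume element, becomes (22ρ^2) · ρ^2 sin(φ), so

    ∭_V (∇·F) dV = ∫_0^{2π} ∫_0^{π} ∫_0^{5} (22ρ^2) · ρ^2 sin(φ) dρ dφ dθ.

Inner (ρ from 0 to 5): 13750sin(φ).
Middle (φ from 0 to π): 27500.
Outer (θ from 0 to 2π): 55000π.

Therefore ∯_{∂V} F · n dS = 55000π.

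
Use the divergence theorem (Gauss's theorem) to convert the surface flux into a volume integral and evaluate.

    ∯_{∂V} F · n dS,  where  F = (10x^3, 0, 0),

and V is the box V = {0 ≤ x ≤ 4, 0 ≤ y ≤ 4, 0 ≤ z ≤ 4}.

By the divergence theorem,

    ∯_{∂V} F · n dS = ∭_V (∇ · F) dV.

Compute the divergence:
    ∇ · F = ∂F_x/∂x + ∂F_y/∂y + ∂F_z/∂z = 30x^2 + 0 + 0 = 30x^2.

V is a rectangular box, so dV = dx dy dz with 0 ≤ x ≤ 4, 0 ≤ y ≤ 4, 0 ≤ z ≤ 4.

Integrate (30x^2) over V as an iterated integral:

    ∭_V (∇·F) dV = ∫_0^{4} ∫_0^{4} ∫_0^{4} (30x^2) dz dy dx.

Inner (z from 0 to 4): 120x^2.
Middle (y from 0 to 4): 480x^2.
Outer (x from 0 to 4): 10240.

Therefore ∯_{∂V} F · n dS = 10240.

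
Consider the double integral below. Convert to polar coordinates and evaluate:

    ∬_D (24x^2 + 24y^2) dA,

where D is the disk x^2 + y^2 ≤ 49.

The region D is 0 ≤ r ≤ 7, 0 ≤ θ ≤ 2π in polar coordinates, where x = r cos(θ), y = r sin(θ), and dA = r dr dθ.

Under the substitution, the integrand becomes 24r^2, so

    ∬_D (24x^2 + 24y^2) dA = ∫_{0}^{2π} ∫_{0}^{7} (24r^2) · r dr dθ.

Inner integral (in r): ∫_{0}^{7} (24r^2) · r dr = 14406.

Outer integral (in θ): ∫_{0}^{2π} (14406) dθ = 28812π.

Therefore ∬_D (24x^2 + 24y^2) dA = 28812π.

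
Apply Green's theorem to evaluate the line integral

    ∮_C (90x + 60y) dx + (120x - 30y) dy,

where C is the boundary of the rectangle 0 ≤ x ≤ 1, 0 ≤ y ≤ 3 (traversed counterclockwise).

Green's theorem converts the closed line integral into a double integral over the enclosed region D:

    ∮_C P dx + Q dy = ∬_D (∂Q/∂x - ∂P/∂y) dA.

Here P = 90x + 60y, Q = 120x - 30y, so

    ∂Q/∂x = 120,    ∂P/∂y = 60,
    ∂Q/∂x - ∂P/∂y = 60.

D is the region 0 ≤ x ≤ 1, 0 ≤ y ≤ 3. Evaluating the double integral:

    ∬_D (60) dA = ∫_0^{1} ∫_0^{3} (60) dy dx.

Inner (y from 0 to 3): 180.
Outer (x from 0 to 1): 180.

Therefore ∮_C P dx + Q dy = 180.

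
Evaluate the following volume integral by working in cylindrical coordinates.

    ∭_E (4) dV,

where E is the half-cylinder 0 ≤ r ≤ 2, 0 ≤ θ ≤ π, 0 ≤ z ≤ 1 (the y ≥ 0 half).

In cylindrical coordinates, x = r cos(θ), y = r sin(θ), z = z, and dV = r dr dθ dz.

The integrand becomes 4, so

    ∭_E (4) dV = ∫_{0}^{π} ∫_{0}^{2} ∫_{0}^{1} (4) · r dz dr dθ.

Inner (z): 4r.
Middle (r from 0 to 2): 8.
Outer (θ): 8π.

Therefore the triple integral equals 8π.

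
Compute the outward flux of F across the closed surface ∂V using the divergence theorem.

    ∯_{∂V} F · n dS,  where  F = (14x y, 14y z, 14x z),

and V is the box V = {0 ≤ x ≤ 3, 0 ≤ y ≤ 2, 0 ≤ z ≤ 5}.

By the divergence theorem,

    ∯_{∂V} F · n dS = ∭_V (∇ · F) dV.

Compute the divergence:
    ∇ · F = ∂F_x/∂x + ∂F_y/∂y + ∂F_z/∂z = 14y + 14z + 14x = 14x + 14y + 14z.

V is a rectangular box, so dV = dx dy dz with 0 ≤ x ≤ 3, 0 ≤ y ≤ 2, 0 ≤ z ≤ 5.

Integrate (14x + 14y + 14z) over V as an iterated integral:

    ∭_V (∇·F) dV = ∫_0^{3} ∫_0^{2} ∫_0^{5} (14x + 14y + 14z) dz dy dx.

Inner (z from 0 to 5): 70x + 70y + 175.
Middle (y from 0 to 2): 140x + 490.
Outer (x from 0 to 3): 2100.

Therefore ∯_{∂V} F · n dS = 2100.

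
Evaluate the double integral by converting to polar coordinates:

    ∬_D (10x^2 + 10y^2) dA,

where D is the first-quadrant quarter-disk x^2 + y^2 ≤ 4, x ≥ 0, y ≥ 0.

The region D is 0 ≤ r ≤ 2, 0 ≤ θ ≤ π/2 in polar coordinates, where x = r cos(θ), y = r sin(θ), and dA = r dr dθ.

Under the substitution, the integrand becomes 10r^2, so

    ∬_D (10x^2 + 10y^2) dA = ∫_{0}^{π/2} ∫_{0}^{2} (10r^2) · r dr dθ.

Inner integral (in r): ∫_{0}^{2} (10r^2) · r dr = 40.

Outer integral (in θ): ∫_{0}^{π/2} (40) dθ = 20π.

Therefore ∬_D (10x^2 + 10y^2) dA = 20π.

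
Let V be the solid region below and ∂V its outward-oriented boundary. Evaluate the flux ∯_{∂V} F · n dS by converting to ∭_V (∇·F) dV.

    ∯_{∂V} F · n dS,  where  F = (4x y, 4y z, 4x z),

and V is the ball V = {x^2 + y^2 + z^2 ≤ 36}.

By the divergence theorem,

    ∯_{∂V} F · n dS = ∭_V (∇ · F) dV.

Compute the divergence:
    ∇ · F = ∂F_x/∂x + ∂F_y/∂y + ∂F_z/∂z = 4y + 4z + 4x = 4x + 4y + 4z.

In spherical coordinates, x = ρ sin(φ) cos(θ), y = ρ sin(φ) sin(θ), z = ρ cos(φ), dV = ρ^2 sin(φ) dρ dφ dθ, with 0 ≤ ρ ≤ 6, 0 ≤ φ ≤ π, 0 ≤ θ ≤ 2π.

The integrand, after substitution and multiplying by the volume element, becomes (4ρ (sqrt(2)sin(φ)sin(θ + π/4) + cos(φ))) · ρ^2 sin(φ), so

    ∭_V (∇·F) dV = ∫_0^{2π} ∫_0^{π} ∫_0^{6} (4ρ (sqrt(2)sin(φ)sin(θ + π/4) + cos(φ))) · ρ^2 sin(φ) dρ dφ dθ.

Inner (ρ from 0 to 6): 1296(sqrt(2)sin(φ)sin(θ + π/4) + cos(φ))sin(φ).
Middle (φ from 0 to π): 648sqrt(2)π sin(θ + π/4).
Outer (θ from 0 to 2π): 0.

Therefore ∯_{∂V} F · n dS = 0.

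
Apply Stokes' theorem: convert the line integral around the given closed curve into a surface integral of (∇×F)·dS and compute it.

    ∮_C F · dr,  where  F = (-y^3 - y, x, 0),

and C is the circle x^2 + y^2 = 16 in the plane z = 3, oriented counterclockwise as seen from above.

Let S be the flat disk x^2 + y^2 ≤ 16 in the plane z = 3, with upward unit normal n̂ = ẑ. By Stokes' theorem,

    ∮_C F · dr = ∬_S (∇ × F) · n̂ dS = ∬_D (curl F)_z dA,

where D is the disk x^2 + y^2 ≤ 16.

Compute the curl of F = (-y^3 - y, x, 0):
    (∇ × F)_x = ∂F_z/∂y - ∂F_y/∂z = 0,
    (∇ × F)_y = ∂F_x/∂z - ∂F_z/∂x = 0,
    (∇ × F)_z = ∂F_y/∂x - ∂F_x/∂y = 3y^2 + 2.

On z = 3, (curl F)_z = 3y^2 + 2.

Convert to polar (x = r cos θ, y = r sin θ, dA = r dr dθ); the integrand becomes 3r^2sin(θ)^2 + 2, so

    ∬_D (curl F)_z dA = ∫_0^{2π} ∫_0^{4} (3r^2sin(θ)^2 + 2) · r dr dθ.

Inner (r from 0 to 4): 192sin(θ)^2 + 16.
Outer (θ from 0 to 2π): 224π.

Therefore ∮_C F · dr = 224π.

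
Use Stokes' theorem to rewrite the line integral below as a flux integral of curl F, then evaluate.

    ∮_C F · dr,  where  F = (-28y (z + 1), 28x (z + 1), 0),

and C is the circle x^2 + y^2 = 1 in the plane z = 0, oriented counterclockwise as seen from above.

Let S be the flat disk x^2 + y^2 ≤ 1 in the plane z = 0, with upward unit normal n̂ = ẑ. By Stokes' theorem,

    ∮_C F · dr = ∬_S (∇ × F) · n̂ dS = ∬_D (curl F)_z dA,

where D is the disk x^2 + y^2 ≤ 1.

Compute the curl of F = (-28y (z + 1), 28x (z + 1), 0):
    (∇ × F)_x = ∂F_z/∂y - ∂F_y/∂z = -28x,
    (∇ × F)_y = ∂F_x/∂z - ∂F_z/∂x = -28y,
    (∇ × F)_z = ∂F_y/∂x - ∂F_x/∂y = 56z + 56.

On z = 0, (curl F)_z = 56.

Convert to polar (x = r cos θ, y = r sin θ, dA = r dr dθ); the integrand becomes 56, so

    ∬_D (curl F)_z dA = ∫_0^{2π} ∫_0^{1} (56) · r dr dθ.

Inner (r from 0 to 1): 28.
Outer (θ from 0 to 2π): 56π.

Therefore ∮_C F · dr = 56π.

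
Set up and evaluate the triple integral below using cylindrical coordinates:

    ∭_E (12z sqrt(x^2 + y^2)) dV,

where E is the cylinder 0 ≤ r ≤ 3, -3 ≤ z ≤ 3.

In cylindrical coordinates, x = r cos(θ), y = r sin(θ), z = z, and dV = r dr dθ dz.

The integrand becomes 12r z, so

    ∭_E (12z sqrt(x^2 + y^2)) dV = ∫_{0}^{2π} ∫_{0}^{3} ∫_{-3}^{3} (12r z) · r dz dr dθ.

Inner (z): 0.
Middle (r from 0 to 3): 0.
Outer (θ): 0.

Therefore the triple integral equals 0.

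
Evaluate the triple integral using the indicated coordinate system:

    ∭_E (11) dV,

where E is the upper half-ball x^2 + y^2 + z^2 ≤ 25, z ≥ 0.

In spherical coordinates, x = ρ sin(φ) cos(θ), y = ρ sin(φ) sin(θ), z = ρ cos(φ), and dV = ρ^2 sin(φ) dρ dφ dθ.

The integrand becomes 11, so

    ∭_E (11) dV = ∫_{0}^{2π} ∫_{0}^{π/2} ∫_{0}^{5} (11) · ρ^2 sin(φ) dρ dφ dθ.

Inner (ρ): 1375sin(φ)/3.
Middle (φ): 1375/3.
Outer (θ): 2750π/3.

Therefore the triple integral equals 2750π/3.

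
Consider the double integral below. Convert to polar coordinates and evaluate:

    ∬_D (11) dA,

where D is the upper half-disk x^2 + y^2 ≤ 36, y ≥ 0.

The region D is 0 ≤ r ≤ 6, 0 ≤ θ ≤ π in polar coordinates, where x = r cos(θ), y = r sin(θ), and dA = r dr dθ.

Under the substitution, the integrand becomes 11, so

    ∬_D (11) dA = ∫_{0}^{π} ∫_{0}^{6} (11) · r dr dθ.

Inner integral (in r): ∫_{0}^{6} (11) · r dr = 198.

Outer integral (in θ): ∫_{0}^{π} (198) dθ = 198π.

Therefore ∬_D (11) dA = 198π.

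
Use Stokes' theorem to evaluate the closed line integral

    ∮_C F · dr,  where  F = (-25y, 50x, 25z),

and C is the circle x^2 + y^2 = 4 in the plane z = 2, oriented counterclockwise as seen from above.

Let S be the flat disk x^2 + y^2 ≤ 4 in the plane z = 2, with upward unit normal n̂ = ẑ. By Stokes' theorem,

    ∮_C F · dr = ∬_S (∇ × F) · n̂ dS = ∬_D (curl F)_z dA,

where D is the disk x^2 + y^2 ≤ 4.

Compute the curl of F = (-25y, 50x, 25z):
    (∇ × F)_x = ∂F_z/∂y - ∂F_y/∂z = 0,
    (∇ × F)_y = ∂F_x/∂z - ∂F_z/∂x = 0,
    (∇ × F)_z = ∂F_y/∂x - ∂F_x/∂y = 75.

On z = 2, (curl F)_z = 75.

Convert to polar (x = r cos θ, y = r sin θ, dA = r dr dθ); the integrand becomes 75, so

    ∬_D (curl F)_z dA = ∫_0^{2π} ∫_0^{2} (75) · r dr dθ.

Inner (r from 0 to 2): 150.
Outer (θ from 0 to 2π): 300π.

Therefore ∮_C F · dr = 300π.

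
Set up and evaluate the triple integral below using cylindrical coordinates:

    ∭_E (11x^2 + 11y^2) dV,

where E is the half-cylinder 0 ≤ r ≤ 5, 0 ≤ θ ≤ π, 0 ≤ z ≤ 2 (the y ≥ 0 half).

In cylindrical coordinates, x = r cos(θ), y = r sin(θ), z = z, and dV = r dr dθ dz.

The integrand becomes 11r^2, so

    ∭_E (11x^2 + 11y^2) dV = ∫_{0}^{π} ∫_{0}^{5} ∫_{0}^{2} (11r^2) · r dz dr dθ.

Inner (z): 22r^3.
Middle (r from 0 to 5): 6875/2.
Outer (θ): 6875π/2.

Therefore the triple integral equals 6875π/2.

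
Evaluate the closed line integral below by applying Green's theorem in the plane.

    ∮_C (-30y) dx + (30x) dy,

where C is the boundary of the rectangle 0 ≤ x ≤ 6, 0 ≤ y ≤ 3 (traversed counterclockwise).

Green's theorem converts the closed line integral into a double integral over the enclosed region D:

    ∮_C P dx + Q dy = ∬_D (∂Q/∂x - ∂P/∂y) dA.

Here P = -30y, Q = 30x, so

    ∂Q/∂x = 30,    ∂P/∂y = -30,
    ∂Q/∂x - ∂P/∂y = 60.

D is the region 0 ≤ x ≤ 6, 0 ≤ y ≤ 3. Evaluating the double integral:

    ∬_D (60) dA = ∫_0^{6} ∫_0^{3} (60) dy dx.

Inner (y from 0 to 3): 180.
Outer (x from 0 to 6): 1080.

Therefore ∮_C P dx + Q dy = 1080.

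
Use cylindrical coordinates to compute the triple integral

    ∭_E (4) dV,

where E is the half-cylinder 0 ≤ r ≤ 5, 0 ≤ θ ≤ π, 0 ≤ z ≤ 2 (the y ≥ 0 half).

In cylindrical coordinates, x = r cos(θ), y = r sin(θ), z = z, and dV = r dr dθ dz.

The integrand becomes 4, so

    ∭_E (4) dV = ∫_{0}^{π} ∫_{0}^{5} ∫_{0}^{2} (4) · r dz dr dθ.

Inner (z): 8r.
Middle (r from 0 to 5): 100.
Outer (θ): 100π.

Therefore the triple integral equals 100π.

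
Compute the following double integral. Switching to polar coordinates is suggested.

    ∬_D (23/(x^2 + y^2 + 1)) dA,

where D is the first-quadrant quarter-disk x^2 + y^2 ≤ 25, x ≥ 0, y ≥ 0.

The region D is 0 ≤ r ≤ 5, 0 ≤ θ ≤ π/2 in polar coordinates, where x = r cos(θ), y = r sin(θ), and dA = r dr dθ.

Under the substitution, the integrand becomes 23/(r^2 + 1), so

    ∬_D (23/(x^2 + y^2 + 1)) dA = ∫_{0}^{π/2} ∫_{0}^{5} (23/(r^2 + 1)) · r dr dθ.

Inner integral (in r): ∫_{0}^{5} (23/(r^2 + 1)) · r dr = 23log(26)/2.

Outer integral (in θ): ∫_{0}^{π/2} (23log(26)/2) dθ = 23π log(26)/4.

Therefore ∬_D (23/(x^2 + y^2 + 1)) dA = 23π log(26)/4.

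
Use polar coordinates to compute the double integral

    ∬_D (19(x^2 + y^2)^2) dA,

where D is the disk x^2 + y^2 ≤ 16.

The region D is 0 ≤ r ≤ 4, 0 ≤ θ ≤ 2π in polar coordinates, where x = r cos(θ), y = r sin(θ), and dA = r dr dθ.

Under the substitution, the integrand becomes 19r^4, so

    ∬_D (19(x^2 + y^2)^2) dA = ∫_{0}^{2π} ∫_{0}^{4} (19r^4) · r dr dθ.

Inner integral (in r): ∫_{0}^{4} (19r^4) · r dr = 38912/3.

Outer integral (in θ): ∫_{0}^{2π} (38912/3) dθ = 77824π/3.

Therefore ∬_D (19(x^2 + y^2)^2) dA = 77824π/3.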